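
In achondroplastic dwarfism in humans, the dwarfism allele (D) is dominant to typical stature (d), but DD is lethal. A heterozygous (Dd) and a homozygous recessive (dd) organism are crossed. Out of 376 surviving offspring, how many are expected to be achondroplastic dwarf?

Cross: Dd × dd
Punnett square offspring (before lethality): 2 Dd, 2 dd
No DD offspring are produced in this cross.
achondroplastic dwarf: 2 out of 4 → fraction 1/2
Expected count = 1/2 × 376 = 188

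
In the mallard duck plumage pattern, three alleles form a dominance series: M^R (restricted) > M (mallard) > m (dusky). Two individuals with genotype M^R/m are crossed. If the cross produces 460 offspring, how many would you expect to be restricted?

Cross: M^R/m × M^R/m
Allele dominance: M^R > M > m
Offspring genotypes: 1 M^R/M^R, 2 M^R/m, 1 m/m
Phenotype counts: 3 restricted, 1 dusky
restricted: 3 out of 4 → fraction 3/4
Expected count = 3/4 × 460 = 345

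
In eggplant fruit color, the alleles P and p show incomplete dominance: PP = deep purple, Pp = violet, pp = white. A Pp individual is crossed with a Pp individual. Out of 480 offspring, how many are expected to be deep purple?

Punnett square for Pp × Pp:
Offspring genotypes: 1 PP, 2 Pp, 1 pp
Phenotype counts: 1 deep purple, 2 violet, 1 white
deep purple: 1 out of 4 → fraction 1/4
Expected count = 1/4 × 480 = 120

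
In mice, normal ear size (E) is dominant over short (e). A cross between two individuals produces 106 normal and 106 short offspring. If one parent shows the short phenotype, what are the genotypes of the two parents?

Observed offspring: 106 normal, 106 short
The observed ratio simplifies to 1:1. One parent shows short, so its genotype must be ee. A 1:1 offspring split requires the other parent to be heterozygous (Ee).
Parent genotypes: ee × Ee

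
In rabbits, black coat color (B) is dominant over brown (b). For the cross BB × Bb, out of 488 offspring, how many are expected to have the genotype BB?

Punnett square for BB × Bb:
Offspring genotypes: 2 BB, 2 Bb
Total offspring: 4
Count with target: 2
Probability: 2/4 = 1/2
Expected count = 1/2 × 488 = 244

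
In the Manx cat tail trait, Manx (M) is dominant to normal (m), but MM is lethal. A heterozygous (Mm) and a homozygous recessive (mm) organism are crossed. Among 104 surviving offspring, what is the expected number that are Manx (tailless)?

Cross: Mm × mm
Punnett square offspring (before lethality): 2 Mm, 2 mm
No MM offspring are produced in this cross.
Manx (tailless): 2 out of 4 → fraction 1/2
Expected count = 1/2 × 104 = 52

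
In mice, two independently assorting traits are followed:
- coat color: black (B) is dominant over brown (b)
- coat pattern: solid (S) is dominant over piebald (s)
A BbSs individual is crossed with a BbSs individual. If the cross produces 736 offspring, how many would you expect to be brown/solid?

Dihybrid cross BbSs × BbSs — consider each gene separately:
coat color: Bb × Bb → 1 BB, 2 Bb, 1 bb → 3 B_ : 1 bb (out of 4)
coat pattern: Ss × Ss → 1 SS, 2 Ss, 1 ss → 3 S_ : 1 ss (out of 4)
Combine (counts out of 4 × 4 = 16): black/solid (B_S_) = 3×3 = 9; black/piebald (B_ss) = 3×1 = 3; brown/solid (bbS_) = 1×3 = 3; brown/piebald (bbss) = 1×1 = 1
Phenotype counts (out of 16): 9 black/solid, 3 black/piebald, 3 brown/solid, 1 brown/piebald
brown/solid: 3 out of 16 → fraction 3/16
Expected count = 3/16 × 736 = 138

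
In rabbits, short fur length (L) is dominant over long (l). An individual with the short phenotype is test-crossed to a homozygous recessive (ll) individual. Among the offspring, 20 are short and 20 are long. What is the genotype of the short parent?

Test cross: ? × ll
Offspring: 20 short, 20 long — approximately 1:1.
A 1:1 ratio in a test cross indicates the unknown parent is heterozygous (Ll).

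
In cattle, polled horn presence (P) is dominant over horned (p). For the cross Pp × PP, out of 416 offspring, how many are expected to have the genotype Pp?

Punnett square for Pp × PP:
Offspring genotypes: 2 PP, 2 Pp
Total offspring: 4
Count with target: 2
Probability: 2/4 = 1/2
Expected count = 1/2 × 416 = 208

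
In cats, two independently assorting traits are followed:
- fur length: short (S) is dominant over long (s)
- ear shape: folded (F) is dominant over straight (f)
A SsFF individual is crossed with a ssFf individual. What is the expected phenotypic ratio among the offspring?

Dihybrid cross SsFF × ssFf — consider each gene separately:
fur length: Ss × ss → 2 Ss, 2 ss → 2 S_ : 2 ss (out of 4)
ear shape: FF × Ff → 2 FF, 2 Ff → 4 F_ (out of 4)
Combine (counts out of 4 × 4 = 16): short/folded (S_F_) = 2×4 = 8; long/folded (ssF_) = 2×4 = 8
Phenotype counts (out of 16): 8 short/folded, 8 long/folded
Ratio: 1 short/folded : 1 long/folded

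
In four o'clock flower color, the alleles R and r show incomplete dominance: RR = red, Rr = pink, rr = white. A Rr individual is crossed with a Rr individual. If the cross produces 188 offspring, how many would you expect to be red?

Punnett square for Rr × Rr:
Offspring genotypes: 1 RR, 2 Rr, 1 rr
Phenotype counts: 1 red, 2 pink, 1 white
red: 1 out of 4 → fraction 1/4
Expected count = 1/4 × 188 = 47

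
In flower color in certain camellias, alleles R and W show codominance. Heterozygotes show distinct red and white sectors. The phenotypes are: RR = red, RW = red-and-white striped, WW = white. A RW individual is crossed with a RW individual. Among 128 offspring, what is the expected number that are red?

Punnett square for RW × RW:
Offspring genotypes: 1 RR, 2 RW, 1 WW
Phenotype counts: 1 red, 2 red-and-white striped, 1 white
red: 1 out of 4 → fraction 1/4
Expected count = 1/4 × 128 = 32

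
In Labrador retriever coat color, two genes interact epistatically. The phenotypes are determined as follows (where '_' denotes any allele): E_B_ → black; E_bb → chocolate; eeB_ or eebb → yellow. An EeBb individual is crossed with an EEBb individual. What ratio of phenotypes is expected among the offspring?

Cross: EeBb × EEBb — consider each gene separately:
E gene: Ee × EE → 2 EE, 2 Ee → 4 E_ (out of 4)
B gene: Bb × Bb → 1 BB, 2 Bb, 1 bb → 3 B_ : 1 bb (out of 4)
Genotype classes (out of 4 × 4 = 16): E_B_ = 4×3 = 12; E_bb = 4×1 = 4
Apply the phenotype rules: E_B_ (12) → black; E_bb (4) → chocolate
Phenotype counts (out of 16): 12 black, 4 chocolate
Ratio: 3 black : 1 chocolate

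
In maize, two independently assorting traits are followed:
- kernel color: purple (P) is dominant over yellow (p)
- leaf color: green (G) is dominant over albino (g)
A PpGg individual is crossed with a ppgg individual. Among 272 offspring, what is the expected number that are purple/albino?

Dihybrid cross PpGg × ppgg — consider each gene separately:
kernel color: Pp × pp → 2 Pp, 2 pp → 2 P_ : 2 pp (out of 4)
leaf color: Gg × gg → 2 Gg, 2 gg → 2 G_ : 2 gg (out of 4)
Combine (counts out of 4 × 4 = 16): purple/green (P_G_) = 2×2 = 4; purple/albino (P_gg) = 2×2 = 4; yellow/green (ppG_) = 2×2 = 4; yellow/albino (ppgg) = 2×2 = 4
Phenotype counts (out of 16): 4 purple/green, 4 purple/albino, 4 yellow/green, 4 yellow/albino
purple/albino: 4 out of 16 → fraction 1/4
Expected count = 1/4 × 272 = 68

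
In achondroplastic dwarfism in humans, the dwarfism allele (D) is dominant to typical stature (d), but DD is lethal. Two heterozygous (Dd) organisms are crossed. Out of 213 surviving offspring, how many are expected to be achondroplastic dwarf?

Cross: Dd × Dd
Punnett square offspring (before lethality): 1 DD, 2 Dd, 1 dd
The DD genotype is lethal (embryos die); surviving offspring: 2 Dd, 1 dd
achondroplastic dwarf: 2 out of 3 → fraction 2/3
Expected count = 2/3 × 213 = 142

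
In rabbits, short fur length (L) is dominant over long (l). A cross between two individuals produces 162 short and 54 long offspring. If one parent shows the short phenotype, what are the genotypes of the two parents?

Observed offspring: 162 short, 54 long
The observed ratio simplifies to 3:1. Long (ll) offspring appear, so each parent must contribute one l allele. The parent stated to show short carries L, so it is Ll. The other parent is then either Ll or ll: Ll × ll would give a 1:1 split, whereas Ll × Ll gives 3:1 — matching the data. So both parents are heterozygous (Ll × Ll).
Parent genotypes: Ll × Ll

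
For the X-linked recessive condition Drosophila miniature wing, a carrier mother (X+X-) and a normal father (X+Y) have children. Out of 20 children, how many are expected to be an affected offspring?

Cross: X+X- × X+Y
Offspring: 1 X+X+, 1 X+Y, 1 X+X-, 1 X-Y
Probability of an affected offspring: 1/4
Expected count = 1/4 × 20 = 5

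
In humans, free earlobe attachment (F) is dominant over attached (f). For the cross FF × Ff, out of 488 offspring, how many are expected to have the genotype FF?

Punnett square for FF × Ff:
Offspring genotypes: 2 FF, 2 Ff
Total offspring: 4
Count with target: 2
Probability: 2/4 = 1/2
Expected count = 1/2 × 488 = 244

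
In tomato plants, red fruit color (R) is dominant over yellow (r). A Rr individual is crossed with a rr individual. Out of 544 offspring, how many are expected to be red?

Punnett square for Rr × rr:
Offspring genotypes: 2 Rr, 2 rr
red: 2, yellow: 2
red: 2 out of 4 → fraction 1/2
Expected count = 1/2 × 544 = 272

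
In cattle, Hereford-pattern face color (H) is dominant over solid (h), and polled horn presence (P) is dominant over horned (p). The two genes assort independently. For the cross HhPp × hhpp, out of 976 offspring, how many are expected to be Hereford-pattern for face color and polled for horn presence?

Dihybrid cross HhPp × hhpp — consider each gene separately:
face color: Hh × hh → 2 Hh, 2 hh → 2 H_ : 2 hh (out of 4)
horn presence: Pp × pp → 2 Pp, 2 pp → 2 P_ : 2 pp (out of 4)
Looking for: Hereford-pattern (H_) and polled (P_)
P(Hereford-pattern) = 2/4, P(polled) = 2/4
P(both) = 2/4 × 2/4 = 4/16 = 1/4
Expected count = 1/4 × 976 = 244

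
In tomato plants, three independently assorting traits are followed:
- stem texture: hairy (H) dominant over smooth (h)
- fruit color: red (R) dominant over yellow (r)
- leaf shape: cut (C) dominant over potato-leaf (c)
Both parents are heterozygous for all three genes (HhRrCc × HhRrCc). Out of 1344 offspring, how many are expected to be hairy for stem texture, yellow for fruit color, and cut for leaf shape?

Trihybrid cross: HhRrCc × HhRrCc
Each trait segregates independently with a 3:1 phenotypic ratio, so each gene contributes 3/4 (dominant) or 1/4 (recessive).
Target: hairy (stem texture), yellow (fruit color), cut (leaf shape)
Probability = product of independent per-trait probabilities
= 3/4 × 1/4 × 3/4 = 9/64
Expected count = 9/64 × 1344 = 189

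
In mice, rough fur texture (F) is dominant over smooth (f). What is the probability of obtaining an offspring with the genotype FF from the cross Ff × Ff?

Punnett square for Ff × Ff:
Offspring genotypes: 1 FF, 2 Ff, 1 ff
Total offspring: 4
Count with target: 1
Probability: 1/4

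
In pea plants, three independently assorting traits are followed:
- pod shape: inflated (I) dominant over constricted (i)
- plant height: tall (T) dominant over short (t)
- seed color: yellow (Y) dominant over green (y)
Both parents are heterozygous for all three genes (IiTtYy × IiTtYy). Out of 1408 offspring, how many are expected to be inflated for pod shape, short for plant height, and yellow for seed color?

Trihybrid cross: IiTtYy × IiTtYy
Each trait segregates independently with a 3:1 phenotypic ratio, so each gene contributes 3/4 (dominant) or 1/4 (recessive).
Target: inflated (pod shape), short (plant height), yellow (seed color)
Probability = product of independent per-trait probabilities
= 3/4 × 1/4 × 3/4 = 9/64
Expected count = 9/64 × 1408 = 198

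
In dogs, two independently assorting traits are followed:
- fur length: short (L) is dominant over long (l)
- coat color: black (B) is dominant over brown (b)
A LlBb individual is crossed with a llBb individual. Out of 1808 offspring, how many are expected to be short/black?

Dihybrid cross LlBb × llBb — consider each gene separately:
fur length: Ll × ll → 2 Ll, 2 ll → 2 L_ : 2 ll (out of 4)
coat color: Bb × Bb → 1 BB, 2 Bb, 1 bb → 3 B_ : 1 bb (out of 4)
Combine (counts out of 4 × 4 = 16): short/black (L_B_) = 2×3 = 6; short/brown (L_bb) = 2×1 = 2; long/black (llB_) = 2×3 = 6; long/brown (llbb) = 2×1 = 2
Phenotype counts (out of 16): 6 short/black, 2 short/brown, 6 long/black, 2 long/brown
short/black: 6 out of 16 → fraction 3/8
Expected count = 3/8 × 1808 = 678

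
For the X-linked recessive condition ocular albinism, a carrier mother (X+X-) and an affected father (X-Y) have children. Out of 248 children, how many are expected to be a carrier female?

Cross: X+X- × X-Y
Offspring: 1 X+X-, 1 X+Y, 1 X-X-, 1 X-Y
Probability of a carrier female: 1/4
Expected count = 1/4 × 248 = 62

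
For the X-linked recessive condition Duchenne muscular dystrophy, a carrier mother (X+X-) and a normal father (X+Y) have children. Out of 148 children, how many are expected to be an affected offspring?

Cross: X+X- × X+Y
Offspring: 1 X+X+, 1 X+Y, 1 X+X-, 1 X-Y
Probability of an affected offspring: 1/4
Expected count = 1/4 × 148 = 37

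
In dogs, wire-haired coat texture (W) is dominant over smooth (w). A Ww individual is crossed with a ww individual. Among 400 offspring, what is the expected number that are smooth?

Punnett square for Ww × ww:
Offspring genotypes: 2 Ww, 2 ww
wire-haired: 2, smooth: 2
smooth: 2 out of 4 → fraction 1/2
Expected count = 1/2 × 400 = 200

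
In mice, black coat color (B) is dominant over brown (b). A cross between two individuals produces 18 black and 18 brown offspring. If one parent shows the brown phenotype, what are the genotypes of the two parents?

Observed offspring: 18 black, 18 brown
The observed ratio simplifies to 1:1. One parent shows brown, so its genotype must be bb. A 1:1 offspring split requires the other parent to be heterozygous (Bb).
Parent genotypes: bb × Bb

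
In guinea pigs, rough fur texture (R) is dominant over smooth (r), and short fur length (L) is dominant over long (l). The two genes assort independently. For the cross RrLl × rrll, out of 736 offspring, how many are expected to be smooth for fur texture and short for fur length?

Dihybrid cross RrLl × rrll — consider each gene separately:
fur texture: Rr × rr → 2 Rr, 2 rr → 2 R_ : 2 rr (out of 4)
fur length: Ll × ll → 2 Ll, 2 ll → 2 L_ : 2 ll (out of 4)
Looking for: smooth (rr) and short (L_)
P(smooth) = 2/4, P(short) = 2/4
P(both) = 2/4 × 2/4 = 4/16 = 1/4
Expected count = 1/4 × 736 = 184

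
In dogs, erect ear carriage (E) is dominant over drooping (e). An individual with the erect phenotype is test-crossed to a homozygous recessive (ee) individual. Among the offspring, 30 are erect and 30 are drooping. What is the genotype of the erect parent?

Test cross: ? × ee
Offspring: 30 erect, 30 drooping — approximately 1:1.
A 1:1 ratio in a test cross indicates the unknown parent is heterozygous (Ee).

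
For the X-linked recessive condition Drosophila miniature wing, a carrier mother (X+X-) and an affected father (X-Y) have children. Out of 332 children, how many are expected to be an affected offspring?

Cross: X+X- × X-Y
Offspring: 1 X+X-, 1 X+Y, 1 X-X-, 1 X-Y
Probability of an affected offspring: 2/4 = 1/2
Expected count = 1/2 × 332 = 166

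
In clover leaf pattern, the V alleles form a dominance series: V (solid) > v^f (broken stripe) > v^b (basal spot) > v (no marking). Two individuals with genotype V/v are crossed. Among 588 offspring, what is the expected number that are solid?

Cross: V/v × V/v
Allele dominance: V > v^f > v^b > v
Offspring genotypes: 1 V/V, 2 V/v, 1 v/v
Phenotype counts: 3 solid, 1 unmarked
solid: 3 out of 4 → fraction 3/4
Expected count = 3/4 × 588 = 441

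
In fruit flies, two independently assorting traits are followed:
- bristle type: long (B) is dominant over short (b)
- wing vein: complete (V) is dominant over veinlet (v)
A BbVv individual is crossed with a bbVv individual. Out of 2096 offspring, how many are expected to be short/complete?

Dihybrid cross BbVv × bbVv — consider each gene separately:
bristle type: Bb × bb → 2 Bb, 2 bb → 2 B_ : 2 bb (out of 4)
wing vein: Vv × Vv → 1 VV, 2 Vv, 1 vv → 3 V_ : 1 vv (out of 4)
Combine (counts out of 4 × 4 = 16): long/complete (B_V_) = 2×3 = 6; long/veinlet (B_vv) = 2×1 = 2; short/complete (bbV_) = 2×3 = 6; short/veinlet (bbvv) = 2×1 = 2
Phenotype counts (out of 16): 6 long/complete, 2 long/veinlet, 6 short/complete, 2 short/veinlet
short/complete: 6 out of 16 → fraction 3/8
Expected count = 3/8 × 2096 = 786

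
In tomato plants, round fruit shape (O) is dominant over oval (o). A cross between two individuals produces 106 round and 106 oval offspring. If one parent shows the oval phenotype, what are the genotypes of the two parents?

Observed offspring: 106 round, 106 oval
The observed ratio simplifies to 1:1. One parent shows oval, so its genotype must be oo. A 1:1 offspring split requires the other parent to be heterozygous (Oo).
Parent genotypes: oo × Oo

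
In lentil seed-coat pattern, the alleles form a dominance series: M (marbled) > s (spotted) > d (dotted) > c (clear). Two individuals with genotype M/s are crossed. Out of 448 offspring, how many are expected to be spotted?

Cross: M/s × M/s
Allele dominance: M > s > d > c
Offspring genotypes: 1 M/M, 2 M/s, 1 s/s
Phenotype counts: 3 marbled, 1 spotted
spotted: 1 out of 4 → fraction 1/4
Expected count = 1/4 × 448 = 112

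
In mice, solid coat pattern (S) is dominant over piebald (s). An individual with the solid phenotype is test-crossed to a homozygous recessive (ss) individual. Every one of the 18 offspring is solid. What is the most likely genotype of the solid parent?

Test cross: ? × ss
All offspring are solid.
If the unknown parent were heterozygous (Ss), about half of 18 offspring would be piebald; none are. The unknown parent is most likely homozygous dominant (SS).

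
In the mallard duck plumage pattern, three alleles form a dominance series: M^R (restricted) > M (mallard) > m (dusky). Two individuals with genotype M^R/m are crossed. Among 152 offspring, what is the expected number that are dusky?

Cross: M^R/m × M^R/m
Allele dominance: M^R > M > m
Offspring genotypes: 1 M^R/M^R, 2 M^R/m, 1 m/m
Phenotype counts: 3 restricted, 1 dusky
dusky: 1 out of 4 → fraction 1/4
Expected count = 1/4 × 152 = 38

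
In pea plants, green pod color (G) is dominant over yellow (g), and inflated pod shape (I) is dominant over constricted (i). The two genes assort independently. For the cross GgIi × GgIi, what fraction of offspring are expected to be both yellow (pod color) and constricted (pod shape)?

Dihybrid cross GgIi × GgIi — consider each gene separately:
pod color: Gg × Gg → 1 GG, 2 Gg, 1 gg → 3 G_ : 1 gg (out of 4)
pod shape: Ii × Ii → 1 II, 2 Ii, 1 ii → 3 I_ : 1 ii (out of 4)
Looking for: yellow (gg) and constricted (ii)
P(yellow) = 1/4, P(constricted) = 1/4
P(both) = 1/4 × 1/4 = 1/16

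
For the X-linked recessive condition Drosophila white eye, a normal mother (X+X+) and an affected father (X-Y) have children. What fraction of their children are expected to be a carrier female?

Cross: X+X+ × X-Y
Offspring: 2 X+X-, 2 X+Y
Probability of a carrier female: 2/4 = 1/2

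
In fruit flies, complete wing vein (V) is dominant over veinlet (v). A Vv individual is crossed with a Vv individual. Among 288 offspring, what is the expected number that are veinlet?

Punnett square for Vv × Vv:
Offspring genotypes: 1 VV, 2 Vv, 1 vv
complete: 3, veinlet: 1
veinlet: 1 out of 4 → fraction 1/4
Expected count = 1/4 × 288 = 72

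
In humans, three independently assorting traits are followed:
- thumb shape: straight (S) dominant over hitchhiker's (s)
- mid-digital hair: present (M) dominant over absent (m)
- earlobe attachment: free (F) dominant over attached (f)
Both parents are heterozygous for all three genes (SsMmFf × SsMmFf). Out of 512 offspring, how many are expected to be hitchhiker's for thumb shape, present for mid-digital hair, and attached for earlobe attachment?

Trihybrid cross: SsMmFf × SsMmFf
Each trait segregates independently with a 3:1 phenotypic ratio, so each gene contributes 3/4 (dominant) or 1/4 (recessive).
Target: hitchhiker's (thumb shape), present (mid-digital hair), attached (earlobe attachment)
Probability = product of independent per-trait probabilities
= 1/4 × 3/4 × 1/4 = 3/64
Expected count = 3/64 × 512 = 24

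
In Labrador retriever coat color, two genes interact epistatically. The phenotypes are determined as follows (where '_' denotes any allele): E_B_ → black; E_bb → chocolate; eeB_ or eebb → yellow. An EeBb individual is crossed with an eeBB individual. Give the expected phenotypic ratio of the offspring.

Cross: EeBb × eeBB — consider each gene separately:
E gene: Ee × ee → 2 Ee, 2 ee → 2 E_ : 2 ee (out of 4)
B gene: Bb × BB → 2 BB, 2 Bb → 4 B_ (out of 4)
Genotype classes (out of 4 × 4 = 16): E_B_ = 2×4 = 8; eeB_ = 2×4 = 8
Apply the phenotype rules: E_B_ (8) → black; eeB_ (8) → yellow
Phenotype counts (out of 16): 8 black, 8 yellow
Ratio: 1 black : 1 yellow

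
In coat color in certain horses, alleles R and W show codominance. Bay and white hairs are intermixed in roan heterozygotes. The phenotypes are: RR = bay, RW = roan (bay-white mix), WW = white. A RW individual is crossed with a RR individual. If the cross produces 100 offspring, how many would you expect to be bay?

Punnett square for RW × RR:
Offspring genotypes: 2 RR, 2 RW
Phenotype counts: 2 bay, 2 roan (bay-white mix)
bay: 2 out of 4 → fraction 1/2
Expected count = 1/2 × 100 = 50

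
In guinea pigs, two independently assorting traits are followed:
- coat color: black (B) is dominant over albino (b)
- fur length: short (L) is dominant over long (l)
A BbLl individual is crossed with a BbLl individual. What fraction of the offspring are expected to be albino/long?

Dihybrid cross BbLl × BbLl — consider each gene separately:
coat color: Bb × Bb → 1 BB, 2 Bb, 1 bb → 3 B_ : 1 bb (out of 4)
fur length: Ll × Ll → 1 LL, 2 Ll, 1 ll → 3 L_ : 1 ll (out of 4)
Combine (counts out of 4 × 4 = 16): black/short (B_L_) = 3×3 = 9; black/long (B_ll) = 3×1 = 3; albino/short (bbL_) = 1×3 = 3; albino/long (bbll) = 1×1 = 1
Phenotype counts (out of 16): 9 black/short, 3 black/long, 3 albino/short, 1 albino/long
albino/long: 1 out of 16
Probability: 1/16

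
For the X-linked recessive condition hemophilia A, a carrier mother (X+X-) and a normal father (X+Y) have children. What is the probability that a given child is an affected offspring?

Cross: X+X- × X+Y
Offspring: 1 X+X+, 1 X+Y, 1 X+X-, 1 X-Y
Probability of an affected offspring: 1/4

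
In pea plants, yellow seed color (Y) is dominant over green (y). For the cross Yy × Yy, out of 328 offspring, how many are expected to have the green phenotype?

Punnett square for Yy × Yy:
Offspring genotypes: 1 YY, 2 Yy, 1 yy
Total offspring: 4
Count with target: 1
Probability: 1/4
Expected count = 1/4 × 328 = 82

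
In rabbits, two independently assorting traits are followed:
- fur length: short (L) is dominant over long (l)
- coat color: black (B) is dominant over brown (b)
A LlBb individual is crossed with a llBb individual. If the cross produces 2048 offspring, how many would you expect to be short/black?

Dihybrid cross LlBb × llBb — consider each gene separately:
fur length: Ll × ll → 2 Ll, 2 ll → 2 L_ : 2 ll (out of 4)
coat color: Bb × Bb → 1 BB, 2 Bb, 1 bb → 3 B_ : 1 bb (out of 4)
Combine (counts out of 4 × 4 = 16): short/black (L_B_) = 2×3 = 6; short/brown (L_bb) = 2×1 = 2; long/black (llB_) = 2×3 = 6; long/brown (llbb) = 2×1 = 2
Phenotype counts (out of 16): 6 short/black, 2 short/brown, 6 long/black, 2 long/brown
short/black: 6 out of 16 → fraction 3/8
Expected count = 3/8 × 2048 = 768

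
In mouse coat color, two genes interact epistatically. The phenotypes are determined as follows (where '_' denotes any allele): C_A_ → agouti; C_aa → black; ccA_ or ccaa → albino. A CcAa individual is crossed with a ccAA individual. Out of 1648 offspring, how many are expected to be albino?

Cross: CcAa × ccAA — consider each gene separately:
C gene: Cc × cc → 2 Cc, 2 cc → 2 C_ : 2 cc (out of 4)
A gene: Aa × AA → 2 AA, 2 Aa → 4 A_ (out of 4)
Genotype classes (out of 4 × 4 = 16): C_A_ = 2×4 = 8; ccA_ = 2×4 = 8
Apply the phenotype rules: C_A_ (8) → agouti; ccA_ (8) → albino
Phenotype counts (out of 16): 8 agouti, 8 albino
albino: 8 out of 16 → fraction 1/2
Expected count = 1/2 × 1648 = 824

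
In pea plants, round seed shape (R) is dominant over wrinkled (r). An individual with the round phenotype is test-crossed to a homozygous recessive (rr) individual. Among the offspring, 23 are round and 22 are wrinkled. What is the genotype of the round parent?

Test cross: ? × rr
Offspring: 23 round, 22 wrinkled — approximately 1:1.
A 1:1 ratio in a test cross indicates the unknown parent is heterozygous (Rr).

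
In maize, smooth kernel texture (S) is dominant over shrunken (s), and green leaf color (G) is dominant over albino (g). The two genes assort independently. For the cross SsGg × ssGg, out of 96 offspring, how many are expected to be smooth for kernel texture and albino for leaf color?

Dihybrid cross SsGg × ssGg — consider each gene separately:
kernel texture: Ss × ss → 2 Ss, 2 ss → 2 S_ : 2 ss (out of 4)
leaf color: Gg × Gg → 1 GG, 2 Gg, 1 gg → 3 G_ : 1 gg (out of 4)
Looking for: smooth (S_) and albino (gg)
P(smooth) = 2/4, P(albino) = 1/4
P(both) = 2/4 × 1/4 = 2/16 = 1/8
Expected count = 1/8 × 96 = 12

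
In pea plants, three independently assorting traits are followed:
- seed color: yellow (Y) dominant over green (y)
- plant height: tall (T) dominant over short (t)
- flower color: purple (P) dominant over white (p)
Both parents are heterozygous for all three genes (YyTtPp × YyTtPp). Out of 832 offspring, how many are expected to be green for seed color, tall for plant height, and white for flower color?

Trihybrid cross: YyTtPp × YyTtPp
Each trait segregates independently with a 3:1 phenotypic ratio, so each gene contributes 3/4 (dominant) or 1/4 (recessive).
Target: green (seed color), tall (plant height), white (flower color)
Probability = product of independent per-trait probabilities
= 1/4 × 3/4 × 1/4 = 3/64
Expected count = 3/64 × 832 = 39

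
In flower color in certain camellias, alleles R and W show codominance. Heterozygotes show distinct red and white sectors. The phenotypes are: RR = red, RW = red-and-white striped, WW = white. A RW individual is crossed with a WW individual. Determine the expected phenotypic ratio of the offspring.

Punnett square for RW × WW:
Offspring genotypes: 2 RW, 2 WW
Phenotype counts: 2 red-and-white striped, 2 white
Ratio: 1 red-and-white striped : 1 white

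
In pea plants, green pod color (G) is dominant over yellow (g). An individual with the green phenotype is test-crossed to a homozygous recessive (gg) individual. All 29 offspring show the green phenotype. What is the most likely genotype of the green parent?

Test cross: ? × gg
All offspring are green.
If the unknown parent were heterozygous (Gg), about half of 29 offspring would be yellow; none are. The unknown parent is most likely homozygous dominant (GG).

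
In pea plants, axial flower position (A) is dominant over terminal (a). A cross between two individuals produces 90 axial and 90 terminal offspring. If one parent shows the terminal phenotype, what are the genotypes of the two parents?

Observed offspring: 90 axial, 90 terminal
The observed ratio simplifies to 1:1. One parent shows terminal, so its genotype must be aa. A 1:1 offspring split requires the other parent to be heterozygous (Aa).
Parent genotypes: aa × Aa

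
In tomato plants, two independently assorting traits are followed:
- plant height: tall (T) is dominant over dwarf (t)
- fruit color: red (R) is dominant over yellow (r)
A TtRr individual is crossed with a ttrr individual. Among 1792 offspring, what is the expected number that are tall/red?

Dihybrid cross TtRr × ttrr — consider each gene separately:
plant height: Tt × tt → 2 Tt, 2 tt → 2 T_ : 2 tt (out of 4)
fruit color: Rr × rr → 2 Rr, 2 rr → 2 R_ : 2 rr (out of 4)
Combine (counts out of 4 × 4 = 16): tall/red (T_R_) = 2×2 = 4; tall/yellow (T_rr) = 2×2 = 4; dwarf/red (ttR_) = 2×2 = 4; dwarf/yellow (ttrr) = 2×2 = 4
Phenotype counts (out of 16): 4 tall/red, 4 tall/yellow, 4 dwarf/red, 4 dwarf/yellow
tall/red: 4 out of 16 → fraction 1/4
Expected count = 1/4 × 1792 = 448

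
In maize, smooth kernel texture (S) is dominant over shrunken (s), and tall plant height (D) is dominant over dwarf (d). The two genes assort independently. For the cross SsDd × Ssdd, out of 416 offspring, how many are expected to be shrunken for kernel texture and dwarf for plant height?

Dihybrid cross SsDd × Ssdd — consider each gene separately:
kernel texture: Ss × Ss → 1 SS, 2 Ss, 1 ss → 3 S_ : 1 ss (out of 4)
plant height: Dd × dd → 2 Dd, 2 dd → 2 D_ : 2 dd (out of 4)
Looking for: shrunken (ss) and dwarf (dd)
P(shrunken) = 1/4, P(dwarf) = 2/4
P(both) = 1/4 × 2/4 = 2/16 = 1/8
Expected count = 1/8 × 416 = 52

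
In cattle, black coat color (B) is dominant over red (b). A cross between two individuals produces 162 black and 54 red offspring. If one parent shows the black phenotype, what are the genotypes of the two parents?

Observed offspring: 162 black, 54 red
The observed ratio simplifies to 3:1. Red (bb) offspring appear, so each parent must contribute one b allele. The parent stated to show black carries B, so it is Bb. The other parent is then either Bb or bb: Bb × bb would give a 1:1 split, whereas Bb × Bb gives 3:1 — matching the data. So both parents are heterozygous (Bb × Bb).
Parent genotypes: Bb × Bb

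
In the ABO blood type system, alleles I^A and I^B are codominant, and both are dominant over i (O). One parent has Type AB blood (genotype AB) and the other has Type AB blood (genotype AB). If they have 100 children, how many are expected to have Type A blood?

Cross: AB × AB
Possible offspring genotypes: 1 AA, 2 AB, 1 BB
Blood type counts: 1 Type A, 2 Type AB, 1 Type B
Probability of Type A: 1/4
Expected count = 1/4 × 100 = 25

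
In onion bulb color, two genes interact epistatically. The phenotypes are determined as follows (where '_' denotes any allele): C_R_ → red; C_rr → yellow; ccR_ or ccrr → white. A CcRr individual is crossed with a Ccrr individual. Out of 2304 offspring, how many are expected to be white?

Cross: CcRr × Ccrr — consider each gene separately:
C gene: Cc × Cc → 1 CC, 2 Cc, 1 cc → 3 C_ : 1 cc (out of 4)
R gene: Rr × rr → 2 Rr, 2 rr → 2 R_ : 2 rr (out of 4)
Genotype classes (out of 4 × 4 = 16): C_R_ = 3×2 = 6; C_rr = 3×2 = 6; ccR_ = 1×2 = 2; ccrr = 1×2 = 2
Apply the phenotype rules: C_R_ (6) → red; C_rr (6) → yellow; ccR_ (2) + ccrr (2) → white
Phenotype counts (out of 16): 6 red, 6 yellow, 4 white
white: 4 out of 16 → fraction 1/4
Expected count = 1/4 × 2304 = 576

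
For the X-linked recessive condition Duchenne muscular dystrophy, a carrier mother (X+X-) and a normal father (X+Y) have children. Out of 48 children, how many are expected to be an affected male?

Cross: X+X- × X+Y
Offspring: 1 X+X+, 1 X+Y, 1 X+X-, 1 X-Y
Probability of an affected male: 1/4
Expected count = 1/4 × 48 = 12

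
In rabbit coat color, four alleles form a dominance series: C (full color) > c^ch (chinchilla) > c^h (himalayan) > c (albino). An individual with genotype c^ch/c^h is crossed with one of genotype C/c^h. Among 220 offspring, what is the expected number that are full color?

Cross: c^ch/c^h × C/c^h
Allele dominance: C > c^ch > c^h > c
Offspring genotypes: 1 C/c^ch, 1 c^ch/c^h, 1 C/c^h, 1 c^h/c^h
Phenotype counts: 2 full color, 1 chinchilla, 1 himalayan
full color: 2 out of 4 → fraction 1/2
Expected count = 1/2 × 220 = 110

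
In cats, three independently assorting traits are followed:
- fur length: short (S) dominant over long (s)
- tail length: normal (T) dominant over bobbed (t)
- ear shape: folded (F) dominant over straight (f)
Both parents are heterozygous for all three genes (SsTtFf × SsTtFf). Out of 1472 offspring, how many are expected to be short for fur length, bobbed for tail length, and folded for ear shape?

Trihybrid cross: SsTtFf × SsTtFf
Each trait segregates independently with a 3:1 phenotypic ratio, so each gene contributes 3/4 (dominant) or 1/4 (recessive).
Target: short (fur length), bobbed (tail length), folded (ear shape)
Probability = product of independent per-trait probabilities
= 3/4 × 1/4 × 3/4 = 9/64
Expected count = 9/64 × 1472 = 207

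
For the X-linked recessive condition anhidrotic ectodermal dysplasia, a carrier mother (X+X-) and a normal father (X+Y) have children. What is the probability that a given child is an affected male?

Cross: X+X- × X+Y
Offspring: 1 X+X+, 1 X+Y, 1 X+X-, 1 X-Y
Probability of an affected male: 1/4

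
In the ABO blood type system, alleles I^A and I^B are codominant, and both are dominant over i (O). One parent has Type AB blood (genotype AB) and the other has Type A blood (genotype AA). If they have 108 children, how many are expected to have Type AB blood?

Cross: AB × AA
Possible offspring genotypes: 2 AA, 2 AB
Blood type counts: 2 Type A, 2 Type AB
Probability of Type AB: 2/4 = 1/2
Expected count = 1/2 × 108 = 54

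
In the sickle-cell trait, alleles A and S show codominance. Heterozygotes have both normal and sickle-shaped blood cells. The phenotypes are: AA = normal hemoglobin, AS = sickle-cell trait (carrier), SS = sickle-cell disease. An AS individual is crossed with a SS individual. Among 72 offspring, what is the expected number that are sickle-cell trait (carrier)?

Punnett square for AS × SS:
Offspring genotypes: 2 AS, 2 SS
Phenotype counts: 2 sickle-cell trait (carrier), 2 sickle-cell disease
sickle-cell trait (carrier): 2 out of 4 → fraction 1/2
Expected count = 1/2 × 72 = 36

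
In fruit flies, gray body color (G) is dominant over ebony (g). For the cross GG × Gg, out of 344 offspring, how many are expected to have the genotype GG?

Punnett square for GG × Gg:
Offspring genotypes: 2 GG, 2 Gg
Total offspring: 4
Count with target: 2
Probability: 2/4 = 1/2
Expected count = 1/2 × 344 = 172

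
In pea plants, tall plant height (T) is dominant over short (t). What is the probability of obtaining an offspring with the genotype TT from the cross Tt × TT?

Punnett square for Tt × TT:
Offspring genotypes: 2 TT, 2 Tt
Total offspring: 4
Count with target: 2
Probability: 2/4 = 1/2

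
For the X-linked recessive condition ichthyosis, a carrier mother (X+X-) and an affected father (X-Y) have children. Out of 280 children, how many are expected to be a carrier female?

Cross: X+X- × X-Y
Offspring: 1 X+X-, 1 X+Y, 1 X-X-, 1 X-Y
Probability of a carrier female: 1/4
Expected count = 1/4 × 280 = 70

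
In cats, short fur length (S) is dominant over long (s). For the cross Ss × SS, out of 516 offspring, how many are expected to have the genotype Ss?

Punnett square for Ss × SS:
Offspring genotypes: 2 SS, 2 Ss
Total offspring: 4
Count with target: 2
Probability: 2/4 = 1/2
Expected count = 1/2 × 516 = 258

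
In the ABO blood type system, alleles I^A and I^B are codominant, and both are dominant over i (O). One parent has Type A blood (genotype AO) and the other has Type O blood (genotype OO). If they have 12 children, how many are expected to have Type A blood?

Cross: AO × OO
Possible offspring genotypes: 2 AO, 2 OO
Blood type counts: 2 Type A, 2 Type O
Probability of Type A: 2/4 = 1/2
Expected count = 1/2 × 12 = 6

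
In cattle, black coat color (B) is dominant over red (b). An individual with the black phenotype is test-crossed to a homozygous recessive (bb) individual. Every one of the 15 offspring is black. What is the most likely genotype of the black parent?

Test cross: ? × bb
All offspring are black.
If the unknown parent were heterozygous (Bb), about half of 15 offspring would be red; none are. The unknown parent is most likely homozygous dominant (BB).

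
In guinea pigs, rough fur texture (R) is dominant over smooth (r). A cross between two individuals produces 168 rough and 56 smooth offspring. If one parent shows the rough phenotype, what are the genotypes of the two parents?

Observed offspring: 168 rough, 56 smooth
The observed ratio simplifies to 3:1. Smooth (rr) offspring appear, so each parent must contribute one r allele. The parent stated to show rough carries R, so it is Rr. The other parent is then either Rr or rr: Rr × rr would give a 1:1 split, whereas Rr × Rr gives 3:1 — matching the data. So both parents are heterozygous (Rr × Rr).
Parent genotypes: Rr × Rr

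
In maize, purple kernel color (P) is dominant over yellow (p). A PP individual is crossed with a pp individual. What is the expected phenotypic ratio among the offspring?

Punnett square for PP × pp:
Offspring genotypes: 4 Pp
purple: 4, yellow: 0
Ratio: all purple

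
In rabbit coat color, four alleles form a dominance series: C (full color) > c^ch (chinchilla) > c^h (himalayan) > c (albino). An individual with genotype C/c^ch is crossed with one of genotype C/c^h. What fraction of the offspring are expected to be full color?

Cross: C/c^ch × C/c^h
Allele dominance: C > c^ch > c^h > c
Offspring genotypes: 1 C/C, 1 C/c^h, 1 C/c^ch, 1 c^ch/c^h
Phenotype counts: 3 full color, 1 chinchilla
full color: 3 out of 4
Probability: 3/4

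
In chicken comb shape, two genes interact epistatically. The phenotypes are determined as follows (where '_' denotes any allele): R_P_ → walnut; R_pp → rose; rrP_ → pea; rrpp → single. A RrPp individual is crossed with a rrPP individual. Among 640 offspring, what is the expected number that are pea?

Cross: RrPp × rrPP — consider each gene separately:
R gene: Rr × rr → 2 Rr, 2 rr → 2 R_ : 2 rr (out of 4)
P gene: Pp × PP → 2 PP, 2 Pp → 4 P_ (out of 4)
Genotype classes (out of 4 × 4 = 16): R_P_ = 2×4 = 8; rrP_ = 2×4 = 8
Apply the phenotype rules: R_P_ (8) → walnut; rrP_ (8) → pea
Phenotype counts (out of 16): 8 walnut, 8 pea
pea: 8 out of 16 → fraction 1/2
Expected count = 1/2 × 640 = 320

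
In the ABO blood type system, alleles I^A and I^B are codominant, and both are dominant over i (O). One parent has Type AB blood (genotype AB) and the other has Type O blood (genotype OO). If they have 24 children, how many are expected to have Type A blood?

Cross: AB × OO
Possible offspring genotypes: 2 AO, 2 BO
Blood type counts: 2 Type A, 2 Type B
Probability of Type A: 2/4 = 1/2
Expected count = 1/2 × 24 = 12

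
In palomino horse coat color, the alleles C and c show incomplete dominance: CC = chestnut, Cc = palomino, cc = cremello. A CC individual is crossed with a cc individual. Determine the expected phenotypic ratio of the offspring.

Punnett square for CC × cc:
Offspring genotypes: 4 Cc
Phenotype counts: 4 palomino
Ratio: all palomino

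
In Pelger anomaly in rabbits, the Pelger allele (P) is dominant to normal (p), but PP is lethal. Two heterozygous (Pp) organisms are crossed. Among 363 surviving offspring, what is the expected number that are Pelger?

Cross: Pp × Pp
Punnett square offspring (before lethality): 1 PP, 2 Pp, 1 pp
The PP genotype is lethal (embryos die); surviving offspring: 2 Pp, 1 pp
Pelger: 2 out of 3 → fraction 2/3
Expected count = 2/3 × 363 = 242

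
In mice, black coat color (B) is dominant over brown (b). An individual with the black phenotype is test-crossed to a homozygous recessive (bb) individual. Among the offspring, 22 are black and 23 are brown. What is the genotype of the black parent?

Test cross: ? × bb
Offspring: 22 black, 23 brown — approximately 1:1.
A 1:1 ratio in a test cross indicates the unknown parent is heterozygous (Bb).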